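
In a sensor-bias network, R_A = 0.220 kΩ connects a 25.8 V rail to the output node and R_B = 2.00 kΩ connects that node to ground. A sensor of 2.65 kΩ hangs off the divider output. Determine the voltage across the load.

V_out ≈ 21.6 V

The load sits in parallel with R_B: R_B‖R_L = (2000 × 2650) / (2000 + 2650) = 1140 Ω.
V_out = 25.8 × 1140 / (220 + 1140) = 25.8 × 1140/1360 = 21.6 V.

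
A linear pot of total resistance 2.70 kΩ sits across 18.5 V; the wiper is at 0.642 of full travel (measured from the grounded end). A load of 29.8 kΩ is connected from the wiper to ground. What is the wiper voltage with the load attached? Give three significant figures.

V ≈ 11.6 V

The wiper splits the pot into (1−α)R = 966.6 Ω above and αR = 1733 Ω below.
Lower section ‖ load = 1638 Ω.
V_wiper = 18.5 × 1638/(966.6 + 1638) = 11.6 V.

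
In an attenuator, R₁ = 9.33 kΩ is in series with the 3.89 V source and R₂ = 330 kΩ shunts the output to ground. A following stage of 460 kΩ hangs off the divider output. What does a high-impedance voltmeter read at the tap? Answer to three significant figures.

V_out ≈ 3.71 V

The load sits in parallel with R₂: R₂‖R_L = (330 × 460) / (330 + 460) = 192.2 kΩ.
V_out = 3.89 × 192.2 / (9.33 + 192.2) = 3.89 × 192.2/201.5 = 3.71 V.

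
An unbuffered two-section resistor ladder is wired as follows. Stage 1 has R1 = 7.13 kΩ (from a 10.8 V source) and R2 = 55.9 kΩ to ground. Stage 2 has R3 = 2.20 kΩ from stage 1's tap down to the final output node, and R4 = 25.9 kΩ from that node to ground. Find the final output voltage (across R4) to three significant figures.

Stage 2 presents R3+R4 = 28.10 kΩ as a load on stage 1's tap.
Stage 1's lower leg becomes R2‖(R3+R4) = 18.70 kΩ, so V_mid = 10.8 × 18.70/25.83 = 7.819 V.
Stage 2 is itself unloaded: V_out = V_mid × R4/(R3+R4) = 7.819 × 25.9/28.10 = 7.21 V.

V_out ≈ 7.21 V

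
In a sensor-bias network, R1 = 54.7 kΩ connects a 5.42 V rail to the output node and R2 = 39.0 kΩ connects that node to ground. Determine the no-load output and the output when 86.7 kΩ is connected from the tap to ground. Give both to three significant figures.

Unloaded: 2.26 V; loaded: 1.79 V

Open-circuit: V = 5.42 × 39.0/(54.7 + 39.0) = 2.26 V.
With the load, R2 becomes R2‖R_L = 26.90 kΩ, so V = 5.42 × 26.90/81.60 = 1.79 V.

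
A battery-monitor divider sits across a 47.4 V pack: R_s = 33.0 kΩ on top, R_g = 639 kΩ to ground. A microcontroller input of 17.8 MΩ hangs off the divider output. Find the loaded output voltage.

V_out ≈ 45.0 V

The load sits in parallel with R_g: R_g‖R_L = (639 × 17800) / (639 + 17800) = 616.9 kΩ.
V_out = 47.4 × 616.9 / (33.0 + 616.9) = 47.4 × 616.9/649.9 = 45.0 V.
(Unloaded it would have been 45.1 V.)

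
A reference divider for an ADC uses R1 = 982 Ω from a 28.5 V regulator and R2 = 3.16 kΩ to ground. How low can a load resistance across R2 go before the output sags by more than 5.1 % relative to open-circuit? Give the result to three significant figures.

Output resistance R_th = R1‖R2 = (982 × 3160)/4142 = 749.2 Ω.
The fractional drop is R_th/(R_th + R_L); requiring this ≤ 0.0510 gives R_L ≥ R_th(1/0.0510 − 1) = 749.2 × 18.61 = 13.9 kΩ.

R_L(min) ≈ 13.9 kΩ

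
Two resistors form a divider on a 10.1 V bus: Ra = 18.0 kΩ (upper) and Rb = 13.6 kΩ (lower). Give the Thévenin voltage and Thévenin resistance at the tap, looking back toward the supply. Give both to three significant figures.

V_th = 4.35 V, R_th = 7.75 kΩ

V_th is the open-circuit tap voltage: 10.1 × 13.6/(18.0 + 13.6) = 4.35 V.
With the supply zeroed, Ra and Rb appear in parallel from the tap: R_th = Ra‖Rb = (18.0 × 13.6)/31.60 = 7.75 kΩ.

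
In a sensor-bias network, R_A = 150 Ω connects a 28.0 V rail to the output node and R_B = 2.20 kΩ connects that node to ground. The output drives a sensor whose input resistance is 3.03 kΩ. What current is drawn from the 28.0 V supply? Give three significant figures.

I ≈ 19.7 mA

R_B‖R_L = 1275 Ω, so the source sees R_A + R_B‖R_L = 1425 Ω.
I = 28.0 V / 1425 Ω = 19.7 mA.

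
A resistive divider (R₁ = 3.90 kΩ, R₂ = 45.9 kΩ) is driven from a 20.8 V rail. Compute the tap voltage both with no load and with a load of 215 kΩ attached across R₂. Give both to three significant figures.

Unloaded: 19.2 V; loaded: 18.9 V

Open-circuit: V = 20.8 × 45.9/(3.90 + 45.9) = 19.2 V.
With the load, R₂ becomes R₂‖R_L = 37.82 kΩ, so V = 20.8 × 37.82/41.72 = 18.9 V.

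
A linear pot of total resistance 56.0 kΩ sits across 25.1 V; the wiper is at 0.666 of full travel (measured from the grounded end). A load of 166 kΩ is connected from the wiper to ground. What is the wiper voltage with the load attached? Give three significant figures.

The wiper splits the pot into (1−α)R = 18.70 kΩ above and αR = 37.30 kΩ below.
Lower section ‖ load = 30.45 kΩ.
V_wiper = 25.1 × 30.45/(18.70 + 30.45) = 15.5 V.

V ≈ 15.5 V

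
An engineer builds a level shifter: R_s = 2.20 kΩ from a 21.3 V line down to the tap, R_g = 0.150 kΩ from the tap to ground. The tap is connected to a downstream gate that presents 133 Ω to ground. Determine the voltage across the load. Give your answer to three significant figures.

V_out ≈ 0.661 V

The load sits in parallel with R_g: R_g‖R_L = (150 × 133) / (150 + 133) = 70.49 Ω.
V_out = 21.3 × 70.49 / (2200 + 70.49) = 21.3 × 70.49/2270 = 0.661 V.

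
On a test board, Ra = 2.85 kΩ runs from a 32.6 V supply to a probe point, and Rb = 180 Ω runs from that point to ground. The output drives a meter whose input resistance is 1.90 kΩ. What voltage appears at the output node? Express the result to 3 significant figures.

V_out ≈ 1.78 V

The load sits in parallel with Rb: Rb‖R_L = (180 × 1900) / (180 + 1900) = 164.4 Ω.
V_out = 32.6 × 164.4 / (2850 + 164.4) = 32.6 × 164.4/3014 = 1.78 V.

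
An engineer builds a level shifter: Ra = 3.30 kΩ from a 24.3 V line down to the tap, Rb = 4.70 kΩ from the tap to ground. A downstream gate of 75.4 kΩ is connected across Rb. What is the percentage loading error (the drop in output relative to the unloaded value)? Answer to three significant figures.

The divider's output (Thévenin) resistance is Ra‖Rb = 1.939 kΩ.
Fractional drop under load = R_th/(R_th + R_L) = 1.939 / (1.939 + 75.4) = 0.02507.
So the output falls by 2.51 %.

2.51 %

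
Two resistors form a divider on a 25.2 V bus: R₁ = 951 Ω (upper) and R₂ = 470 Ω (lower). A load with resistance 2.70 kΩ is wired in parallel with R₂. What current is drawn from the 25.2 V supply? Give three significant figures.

R₂‖R_L = 400.3 Ω, so the source sees R₁ + R₂‖R_L = 1351 Ω.
I = 25.2 V / 1351 Ω = 18.6 mA.

I ≈ 18.6 mA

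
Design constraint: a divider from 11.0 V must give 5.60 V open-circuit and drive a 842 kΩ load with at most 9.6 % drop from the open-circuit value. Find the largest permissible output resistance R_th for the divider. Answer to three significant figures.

Loading drop = R_th/(R_th + R_L) ≤ 0.0960, so R_th ≤ R_L · ε/(1−ε) = 842 kΩ × 0.0960/0.9040 = 89.4 kΩ.
(Any R1, R2 with R2/(R1+R2) = 0.509 and R1‖R2 ≤ 89.4 kΩ will meet the spec.)

R_th ≤ 89.4 kΩ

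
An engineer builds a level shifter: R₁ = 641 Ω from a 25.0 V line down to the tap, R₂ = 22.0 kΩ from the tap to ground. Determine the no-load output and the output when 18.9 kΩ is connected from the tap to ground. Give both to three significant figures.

Unloaded: 24.3 V; loaded: 23.5 V

Open-circuit: V = 25.0 × 22000/(641 + 22000) = 24.3 V.
With the load, R₂ becomes R₂‖R_L = 10170 Ω, so V = 25.0 × 10170/10810 = 23.5 V.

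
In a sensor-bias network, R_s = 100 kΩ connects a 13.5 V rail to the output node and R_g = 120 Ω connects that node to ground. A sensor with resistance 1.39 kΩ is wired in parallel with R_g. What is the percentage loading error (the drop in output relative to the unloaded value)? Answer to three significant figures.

7.94 %

The divider's output (Thévenin) resistance is R_s‖R_g = 119.9 Ω.
Fractional drop under load = R_th/(R_th + R_L) = 119.9 / (119.9 + 1390) = 0.07938.
So the output falls by 7.94 %.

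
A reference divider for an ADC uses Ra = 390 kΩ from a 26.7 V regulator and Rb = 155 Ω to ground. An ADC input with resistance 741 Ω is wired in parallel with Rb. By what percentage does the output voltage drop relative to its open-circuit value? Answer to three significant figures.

The divider's output (Thévenin) resistance is Ra‖Rb = 154.9 Ω.
Fractional drop under load = R_th/(R_th + R_L) = 154.9 / (154.9 + 741) = 0.1729.
So the output falls by 17.3 %.

17.3 %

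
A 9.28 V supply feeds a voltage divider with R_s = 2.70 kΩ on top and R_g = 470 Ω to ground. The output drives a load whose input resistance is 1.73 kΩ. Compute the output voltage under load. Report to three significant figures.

The load sits in parallel with R_g: R_g‖R_L = (470 × 1730) / (470 + 1730) = 369.6 Ω.
V_out = 9.28 × 369.6 / (2700 + 369.6) = 9.28 × 369.6/3070 = 1.12 V.
(Unloaded it would have been 1.38 V.)

V_out ≈ 1.12 V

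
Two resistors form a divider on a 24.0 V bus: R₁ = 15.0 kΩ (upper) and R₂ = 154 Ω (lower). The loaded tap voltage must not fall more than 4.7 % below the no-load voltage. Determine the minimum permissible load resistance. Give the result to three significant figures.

R_L(min) ≈ 3.09 kΩ

Output resistance R_th = R₁‖R₂ = (15000 × 154)/15150 = 152.4 Ω.
The fractional drop is R_th/(R_th + R_L); requiring this ≤ 0.0470 gives R_L ≥ R_th(1/0.0470 − 1) = 152.4 × 20.28 = 3.09 kΩ.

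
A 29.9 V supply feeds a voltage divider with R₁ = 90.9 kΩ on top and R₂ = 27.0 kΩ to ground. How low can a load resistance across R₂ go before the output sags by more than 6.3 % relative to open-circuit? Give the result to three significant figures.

Output resistance R_th = R₁‖R₂ = (90.9 × 27.0)/117.9 = 20.82 kΩ.
The fractional drop is R_th/(R_th + R_L); requiring this ≤ 0.0630 gives R_L ≥ R_th(1/0.0630 − 1) = 20.82 × 14.87 = 310 kΩ.

R_L(min) ≈ 310 kΩ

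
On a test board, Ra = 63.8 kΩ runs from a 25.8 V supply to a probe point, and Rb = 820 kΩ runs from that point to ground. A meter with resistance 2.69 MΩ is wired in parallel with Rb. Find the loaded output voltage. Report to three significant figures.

V_out ≈ 23.4 V

The load sits in parallel with Rb: Rb‖R_L = (820 × 2690) / (820 + 2690) = 628.4 kΩ.
V_out = 25.8 × 628.4 / (63.8 + 628.4) = 25.8 × 628.4/692.2 = 23.4 V.
(Unloaded it would have been 23.9 V.)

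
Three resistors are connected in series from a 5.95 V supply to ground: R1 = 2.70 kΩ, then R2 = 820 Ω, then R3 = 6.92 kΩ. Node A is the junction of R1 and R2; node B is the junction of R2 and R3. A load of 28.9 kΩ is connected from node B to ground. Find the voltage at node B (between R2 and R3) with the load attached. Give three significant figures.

At node B, R3 is in parallel with the load: R3‖R_L = 5583 Ω.
Below node A the resistance is R2 + (R3‖R_L) = 6403 Ω, so V_A = 5.95 × 6403/9103 = 4.185 V.
Then V_B = V_A × (R3‖R_L)/(R2 + R3‖R_L) = 4.185 × 5583/6403 = 3.65 V.

V ≈ 3.65 V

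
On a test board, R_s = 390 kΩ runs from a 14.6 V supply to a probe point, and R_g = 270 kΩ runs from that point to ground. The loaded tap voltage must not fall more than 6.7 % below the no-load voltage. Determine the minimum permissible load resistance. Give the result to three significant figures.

R_L(min) ≈ 2.22 MΩ

Output resistance R_th = R_s‖R_g = (390 × 270)/660.0 = 159.5 kΩ.
The fractional drop is R_th/(R_th + R_L); requiring this ≤ 0.0670 gives R_L ≥ R_th(1/0.0670 − 1) = 159.5 × 13.93 = 2.22 MΩ.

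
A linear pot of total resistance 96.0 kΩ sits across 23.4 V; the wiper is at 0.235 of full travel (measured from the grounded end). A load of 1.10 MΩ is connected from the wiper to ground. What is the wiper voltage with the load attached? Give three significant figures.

V ≈ 5.41 V

The wiper splits the pot into (1−α)R = 73.44 kΩ above and αR = 22.56 kΩ below.
Lower section ‖ load = 22.11 kΩ.
V_wiper = 23.4 × 22.11/(73.44 + 22.11) = 5.41 V.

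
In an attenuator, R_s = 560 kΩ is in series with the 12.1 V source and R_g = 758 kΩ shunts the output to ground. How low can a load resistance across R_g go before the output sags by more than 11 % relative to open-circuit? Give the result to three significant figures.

Output resistance R_th = R_s‖R_g = (560 × 758)/1318 = 322.1 kΩ.
The fractional drop is R_th/(R_th + R_L); requiring this ≤ 0.110 gives R_L ≥ R_th(1/0.110 − 1) = 322.1 × 8.091 = 2.61 MΩ.

R_L(min) ≈ 2.61 MΩ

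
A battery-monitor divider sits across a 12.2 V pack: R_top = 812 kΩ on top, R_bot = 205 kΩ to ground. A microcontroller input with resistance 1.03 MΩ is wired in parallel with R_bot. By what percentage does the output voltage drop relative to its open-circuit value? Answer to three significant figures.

Unloaded V = 12.2 × 205/1017 = 2.4592 V.
Loaded: R_bot‖R_L = 171.0 kΩ, giving V = 12.2 × 171.0/983.0 = 2.1220 V.
Drop = (2.4592 − 2.1220) / 2.4592 = 13.7 %.

13.7 %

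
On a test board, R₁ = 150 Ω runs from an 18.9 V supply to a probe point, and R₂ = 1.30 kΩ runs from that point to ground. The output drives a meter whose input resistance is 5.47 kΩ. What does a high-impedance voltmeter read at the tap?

V_out ≈ 16.5 V

The load sits in parallel with R₂: R₂‖R_L = (1300 × 5470) / (1300 + 5470) = 1050 Ω.
V_out = 18.9 × 1050 / (150 + 1050) = 18.9 × 1050/1200 = 16.5 V.
(Unloaded it would have been 16.9 V.)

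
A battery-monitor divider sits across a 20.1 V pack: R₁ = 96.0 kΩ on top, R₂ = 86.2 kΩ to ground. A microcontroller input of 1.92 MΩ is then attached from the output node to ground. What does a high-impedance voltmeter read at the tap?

The load sits in parallel with R₂: R₂‖R_L = (86.2 × 1920) / (86.2 + 1920) = 82.50 kΩ.
V_out = 20.1 × 82.50 / (96.0 + 82.50) = 20.1 × 82.50/178.5 = 9.29 V.

V_out ≈ 9.29 V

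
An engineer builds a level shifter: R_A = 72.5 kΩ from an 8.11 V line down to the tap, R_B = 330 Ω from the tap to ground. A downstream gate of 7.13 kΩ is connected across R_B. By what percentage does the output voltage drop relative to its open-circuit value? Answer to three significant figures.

The divider's output (Thévenin) resistance is R_A‖R_B = 328.5 Ω.
Fractional drop under load = R_th/(R_th + R_L) = 328.5 / (328.5 + 7130) = 0.04404.
So the output falls by 4.40 %.

4.40 %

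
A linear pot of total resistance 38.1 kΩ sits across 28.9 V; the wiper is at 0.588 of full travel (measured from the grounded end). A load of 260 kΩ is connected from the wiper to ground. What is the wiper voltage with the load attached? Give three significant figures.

The wiper splits the pot into (1−α)R = 15.70 kΩ above and αR = 22.40 kΩ below.
Lower section ‖ load = 20.63 kΩ.
V_wiper = 28.9 × 20.63/(15.70 + 20.63) = 16.4 V.

V ≈ 16.4 V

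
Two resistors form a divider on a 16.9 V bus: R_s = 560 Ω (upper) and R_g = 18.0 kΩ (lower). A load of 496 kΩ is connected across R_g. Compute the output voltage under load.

V_out ≈ 16.4 V

The load sits in parallel with R_g: R_g‖R_L = (18000 × 496000) / (18000 + 496000) = 17370 Ω.
V_out = 16.9 × 17370 / (560 + 17370) = 16.9 × 17370/17930 = 16.4 V.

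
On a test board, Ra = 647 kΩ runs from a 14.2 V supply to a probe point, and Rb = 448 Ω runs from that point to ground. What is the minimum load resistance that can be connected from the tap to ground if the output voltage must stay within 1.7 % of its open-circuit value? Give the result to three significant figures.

R_L(min) ≈ 25.9 kΩ

Output resistance R_th = Ra‖Rb = (647000 × 448)/647400 = 447.7 Ω.
The fractional drop is R_th/(R_th + R_L); requiring this ≤ 0.0170 gives R_L ≥ R_th(1/0.0170 − 1) = 447.7 × 57.82 = 25.9 kΩ.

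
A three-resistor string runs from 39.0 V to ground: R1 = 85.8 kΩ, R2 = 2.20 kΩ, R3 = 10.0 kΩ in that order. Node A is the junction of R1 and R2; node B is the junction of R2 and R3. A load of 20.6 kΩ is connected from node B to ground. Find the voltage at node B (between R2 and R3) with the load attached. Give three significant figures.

At node B, R3 is in parallel with the load: R3‖R_L = 6.732 kΩ.
Below node A the resistance is R2 + (R3‖R_L) = 8.932 kΩ, so V_A = 39.0 × 8.932/94.73 = 3.677 V.
Then V_B = V_A × (R3‖R_L)/(R2 + R3‖R_L) = 3.677 × 6.732/8.932 = 2.77 V.

V ≈ 2.77 V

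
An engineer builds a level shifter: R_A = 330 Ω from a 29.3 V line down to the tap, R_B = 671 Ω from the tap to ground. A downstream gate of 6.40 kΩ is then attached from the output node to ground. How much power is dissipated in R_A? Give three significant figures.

P ≈ 322 mW

Total resistance from the source is R_A + (R_B‖R_L) = 937.3 Ω, so I = 29.3/937.3 Ω = 31.26 mA.
P = I²·R_A = (31.26 mA)² × 330 Ω = 322 mW.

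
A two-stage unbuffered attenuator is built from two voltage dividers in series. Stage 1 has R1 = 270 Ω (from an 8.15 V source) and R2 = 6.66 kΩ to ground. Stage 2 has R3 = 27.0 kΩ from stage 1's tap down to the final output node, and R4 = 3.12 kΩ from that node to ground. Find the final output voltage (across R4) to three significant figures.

V_out ≈ 0.804 V

Stage 2 presents R3+R4 = 30120 Ω as a load on stage 1's tap.
Stage 1's lower leg becomes R2‖(R3+R4) = 5454 Ω, so V_mid = 8.15 × 5454/5724 = 7.766 V.
Stage 2 is itself unloaded: V_out = V_mid × R4/(R3+R4) = 7.766 × 3120/30120 = 0.804 V.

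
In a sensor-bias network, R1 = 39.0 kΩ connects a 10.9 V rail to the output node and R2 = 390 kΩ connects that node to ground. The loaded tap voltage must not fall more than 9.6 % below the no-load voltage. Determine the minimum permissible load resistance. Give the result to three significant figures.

R_L(min) ≈ 334 kΩ

Output resistance R_th = R1‖R2 = (39.0 × 390)/429.0 = 35.45 kΩ.
The fractional drop is R_th/(R_th + R_L); requiring this ≤ 0.0960 gives R_L ≥ R_th(1/0.0960 − 1) = 35.45 × 9.417 = 334 kΩ.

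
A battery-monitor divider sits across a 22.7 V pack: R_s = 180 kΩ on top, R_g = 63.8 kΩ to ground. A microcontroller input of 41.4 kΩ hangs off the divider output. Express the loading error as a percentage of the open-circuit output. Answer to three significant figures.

53.2 %

The divider's output (Thévenin) resistance is R_s‖R_g = 47.10 kΩ.
Fractional drop under load = R_th/(R_th + R_L) = 47.10 / (47.10 + 41.4) = 0.5322.
So the output falls by 53.2 %.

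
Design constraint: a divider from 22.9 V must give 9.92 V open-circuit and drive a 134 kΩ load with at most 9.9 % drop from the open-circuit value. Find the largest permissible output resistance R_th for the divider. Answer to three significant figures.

R_th ≤ 14.7 kΩ

Loading drop = R_th/(R_th + R_L) ≤ 0.0990, so R_th ≤ R_L · ε/(1−ε) = 134 kΩ × 0.0990/0.9010 = 14.7 kΩ.
(Any R1, R2 with R2/(R1+R2) = 0.433 and R1‖R2 ≤ 14.7 kΩ will meet the spec.)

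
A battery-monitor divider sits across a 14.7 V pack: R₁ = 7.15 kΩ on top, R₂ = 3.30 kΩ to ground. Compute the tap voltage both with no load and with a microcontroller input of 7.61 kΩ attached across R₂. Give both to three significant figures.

Open-circuit: V = 14.7 × 3.30/(7.15 + 3.30) = 4.64 V.
With the load, R₂ becomes R₂‖R_L = 2.302 kΩ, so V = 14.7 × 2.302/9.452 = 3.58 V.

Unloaded: 4.64 V; loaded: 3.58 V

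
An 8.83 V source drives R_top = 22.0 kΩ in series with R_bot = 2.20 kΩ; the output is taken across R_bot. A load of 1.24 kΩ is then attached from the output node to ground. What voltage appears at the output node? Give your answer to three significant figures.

V_out ≈ 0.307 V

The load sits in parallel with R_bot: R_bot‖R_L = (2.20 × 1.24) / (2.20 + 1.24) = 0.7930 kΩ.
V_out = 8.83 × 0.7930 / (22.0 + 0.7930) = 8.83 × 0.7930/22.79 = 0.307 V.
(Unloaded it would have been 0.803 V.)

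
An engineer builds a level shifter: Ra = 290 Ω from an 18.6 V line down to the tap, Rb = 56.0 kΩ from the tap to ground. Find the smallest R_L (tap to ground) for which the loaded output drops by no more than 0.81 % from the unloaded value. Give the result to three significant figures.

R_L(min) ≈ 35.3 kΩ

Output resistance R_th = Ra‖Rb = (290 × 56000)/56290 = 288.5 Ω.
The fractional drop is R_th/(R_th + R_L); requiring this ≤ 0.00810 gives R_L ≥ R_th(1/0.00810 − 1) = 288.5 × 122.5 = 35.3 kΩ.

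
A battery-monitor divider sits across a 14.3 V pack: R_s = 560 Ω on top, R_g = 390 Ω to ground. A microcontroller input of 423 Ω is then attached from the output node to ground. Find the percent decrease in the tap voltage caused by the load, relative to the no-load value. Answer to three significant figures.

Unloaded V = 14.3 × 390/950.0 = 5.871 V.
Loaded: R_g‖R_L = 202.9 Ω, giving V = 14.3 × 202.9/762.9 = 3.803 V.
Drop = (5.871 − 3.803) / 5.871 = 35.2 %.

35.2 %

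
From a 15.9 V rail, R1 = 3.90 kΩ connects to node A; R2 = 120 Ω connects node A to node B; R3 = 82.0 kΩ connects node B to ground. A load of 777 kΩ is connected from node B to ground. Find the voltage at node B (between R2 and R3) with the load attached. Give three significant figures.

At node B, R3 is in parallel with the load: R3‖R_L = 74170 Ω.
Below node A the resistance is R2 + (R3‖R_L) = 74290 Ω, so V_A = 15.9 × 74290/78190 = 15.11 V.
Then V_B = V_A × (R3‖R_L)/(R2 + R3‖R_L) = 15.11 × 74170/74290 = 15.1 V.

V ≈ 15.1 V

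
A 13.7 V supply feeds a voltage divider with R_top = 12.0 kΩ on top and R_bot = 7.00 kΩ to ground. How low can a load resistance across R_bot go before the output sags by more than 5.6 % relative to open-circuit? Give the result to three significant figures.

R_L(min) ≈ 74.5 kΩ

Output resistance R_th = R_top‖R_bot = (12.0 × 7.00)/19.00 = 4.421 kΩ.
The fractional drop is R_th/(R_th + R_L); requiring this ≤ 0.0560 gives R_L ≥ R_th(1/0.0560 − 1) = 4.421 × 16.86 = 74.5 kΩ.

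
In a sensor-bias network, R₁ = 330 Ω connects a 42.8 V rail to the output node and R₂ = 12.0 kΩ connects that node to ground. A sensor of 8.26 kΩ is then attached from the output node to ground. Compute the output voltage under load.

V_out ≈ 40.1 V

The load sits in parallel with R₂: R₂‖R_L = (12000 × 8260) / (12000 + 8260) = 4892 Ω.
V_out = 42.8 × 4892 / (330 + 4892) = 42.8 × 4892/5222 = 40.1 V.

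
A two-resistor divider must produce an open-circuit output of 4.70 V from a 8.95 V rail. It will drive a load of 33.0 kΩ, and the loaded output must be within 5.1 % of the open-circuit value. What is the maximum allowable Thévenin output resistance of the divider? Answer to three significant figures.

Loading drop = R_th/(R_th + R_L) ≤ 0.0510, so R_th ≤ R_L · ε/(1−ε) = 33.0 kΩ × 0.0510/0.9490 = 1.77 kΩ.
(Any R1, R2 with R2/(R1+R2) = 0.525 and R1‖R2 ≤ 1.77 kΩ will meet the spec.)

R_th ≤ 1.77 kΩ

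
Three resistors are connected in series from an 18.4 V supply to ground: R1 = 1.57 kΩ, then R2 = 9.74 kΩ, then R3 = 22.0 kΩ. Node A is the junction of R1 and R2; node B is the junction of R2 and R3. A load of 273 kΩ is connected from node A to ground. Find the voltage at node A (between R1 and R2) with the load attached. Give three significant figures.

Below node A the series string R2+R3 = 31.74 kΩ sits in parallel with the 273 kΩ load: 28.43 kΩ.
V_A = 18.4 × 28.43/(1.57 + 28.43) = 17.4 V.

V ≈ 17.4 V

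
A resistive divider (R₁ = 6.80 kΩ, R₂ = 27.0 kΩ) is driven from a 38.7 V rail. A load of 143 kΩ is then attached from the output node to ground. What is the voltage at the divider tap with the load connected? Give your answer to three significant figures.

V_out ≈ 29.8 V

The load sits in parallel with R₂: R₂‖R_L = (27.0 × 143) / (27.0 + 143) = 22.71 kΩ.
V_out = 38.7 × 22.71 / (6.80 + 22.71) = 38.7 × 22.71/29.51 = 29.8 V.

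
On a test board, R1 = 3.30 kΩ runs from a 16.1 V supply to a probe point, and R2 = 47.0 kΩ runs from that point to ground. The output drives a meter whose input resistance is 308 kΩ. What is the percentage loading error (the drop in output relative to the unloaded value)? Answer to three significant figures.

The divider's output (Thévenin) resistance is R1‖R2 = 3.083 kΩ.
Fractional drop under load = R_th/(R_th + R_L) = 3.083 / (3.083 + 308) = 0.009912.
So the output falls by 0.991 %.

0.991 %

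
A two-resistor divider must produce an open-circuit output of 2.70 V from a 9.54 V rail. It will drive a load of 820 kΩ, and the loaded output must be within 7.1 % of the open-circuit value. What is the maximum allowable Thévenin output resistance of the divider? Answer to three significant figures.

Loading drop = R_th/(R_th + R_L) ≤ 0.0710, so R_th ≤ R_L · ε/(1−ε) = 820 kΩ × 0.0710/0.9290 = 62.7 kΩ.

R_th ≤ 62.7 kΩ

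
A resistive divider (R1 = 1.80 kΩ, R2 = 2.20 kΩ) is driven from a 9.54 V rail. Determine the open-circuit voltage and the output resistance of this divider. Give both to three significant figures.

V_th = 5.25 V, R_th = 990 Ω

V_th is the open-circuit tap voltage: 9.54 × 2.20/(1.80 + 2.20) = 5.25 V.
With the supply zeroed, R1 and R2 appear in parallel from the tap: R_th = R1‖R2 = (1.80 × 2.20)/4.000 = 990 Ω.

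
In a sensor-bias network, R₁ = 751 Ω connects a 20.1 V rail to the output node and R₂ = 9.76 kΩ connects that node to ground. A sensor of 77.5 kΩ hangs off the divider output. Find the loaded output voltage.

The load sits in parallel with R₂: R₂‖R_L = (9760 × 77500) / (9760 + 77500) = 8668 Ω.
V_out = 20.1 × 8668 / (751 + 8668) = 20.1 × 8668/9419 = 18.5 V.

V_out ≈ 18.5 V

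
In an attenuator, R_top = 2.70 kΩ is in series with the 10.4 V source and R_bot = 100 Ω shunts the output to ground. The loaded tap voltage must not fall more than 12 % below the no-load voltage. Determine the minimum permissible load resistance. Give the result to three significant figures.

R_L(min) ≈ 707 Ω

Output resistance R_th = R_top‖R_bot = (2700 × 100)/2800 = 96.43 Ω.
The fractional drop is R_th/(R_th + R_L); requiring this ≤ 0.120 gives R_L ≥ R_th(1/0.120 − 1) = 96.43 × 7.333 = 707 Ω.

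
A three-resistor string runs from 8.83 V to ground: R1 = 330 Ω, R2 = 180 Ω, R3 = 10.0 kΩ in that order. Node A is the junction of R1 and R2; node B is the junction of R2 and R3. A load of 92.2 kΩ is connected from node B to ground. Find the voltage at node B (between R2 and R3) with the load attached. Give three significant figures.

V ≈ 8.36 V

At node B, R3 is in parallel with the load: R3‖R_L = 9022 Ω.
Below node A the resistance is R2 + (R3‖R_L) = 9202 Ω, so V_A = 8.83 × 9202/9532 = 8.524 V.
Then V_B = V_A × (R3‖R_L)/(R2 + R3‖R_L) = 8.524 × 9022/9202 = 8.36 V.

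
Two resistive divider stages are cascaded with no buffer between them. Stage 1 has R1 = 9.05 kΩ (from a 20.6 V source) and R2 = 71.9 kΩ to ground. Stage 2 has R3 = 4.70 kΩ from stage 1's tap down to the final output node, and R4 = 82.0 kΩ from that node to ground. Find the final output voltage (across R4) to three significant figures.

V_out ≈ 15.8 V

Stage 2 presents R3+R4 = 86.70 kΩ as a load on stage 1's tap.
Stage 1's lower leg becomes R2‖(R3+R4) = 39.30 kΩ, so V_mid = 20.6 × 39.30/48.35 = 16.74 V.
Stage 2 is itself unloaded: V_out = V_mid × R4/(R3+R4) = 16.74 × 82.0/86.70 = 15.8 V.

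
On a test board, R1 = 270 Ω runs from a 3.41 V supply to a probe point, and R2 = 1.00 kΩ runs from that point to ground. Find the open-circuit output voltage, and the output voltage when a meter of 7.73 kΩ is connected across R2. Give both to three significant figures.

Open-circuit: V = 3.41 × 1000/(270 + 1000) = 2.69 V.
With the load, R2 becomes R2‖R_L = 885.5 Ω, so V = 3.41 × 885.5/1155 = 2.61 V.

Unloaded: 2.69 V; loaded: 2.61 V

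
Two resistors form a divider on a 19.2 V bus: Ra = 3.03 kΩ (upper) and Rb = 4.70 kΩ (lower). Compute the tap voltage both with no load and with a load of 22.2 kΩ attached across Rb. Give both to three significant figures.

Unloaded: 11.7 V; loaded: 10.8 V

Open-circuit: V = 19.2 × 4.70/(3.03 + 4.70) = 11.7 V.
With the load, Rb becomes Rb‖R_L = 3.879 kΩ, so V = 19.2 × 3.879/6.909 = 10.8 V.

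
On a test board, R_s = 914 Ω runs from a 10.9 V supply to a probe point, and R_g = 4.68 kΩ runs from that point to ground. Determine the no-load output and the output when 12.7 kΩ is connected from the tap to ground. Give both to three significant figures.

Open-circuit: V = 10.9 × 4680/(914 + 4680) = 9.12 V.
With the load, R_g becomes R_g‖R_L = 3420 Ω, so V = 10.9 × 3420/4334 = 8.60 V.

Unloaded: 9.12 V; loaded: 8.60 V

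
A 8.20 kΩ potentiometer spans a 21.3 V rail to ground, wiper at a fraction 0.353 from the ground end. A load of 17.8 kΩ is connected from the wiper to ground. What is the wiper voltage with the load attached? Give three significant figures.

The wiper splits the pot into (1−α)R = 5.305 kΩ above and αR = 2.895 kΩ below.
Lower section ‖ load = 2.490 kΩ.
V_wiper = 21.3 × 2.490/(5.305 + 2.490) = 6.80 V.

V ≈ 6.80 V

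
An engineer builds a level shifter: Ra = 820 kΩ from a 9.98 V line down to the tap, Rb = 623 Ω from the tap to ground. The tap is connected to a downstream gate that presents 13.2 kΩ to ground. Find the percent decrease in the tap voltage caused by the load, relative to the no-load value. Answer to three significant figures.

4.50 %

The divider's output (Thévenin) resistance is Ra‖Rb = 622.5 Ω.
Fractional drop under load = R_th/(R_th + R_L) = 622.5 / (622.5 + 13200) = 0.04504.
So the output falls by 4.50 %.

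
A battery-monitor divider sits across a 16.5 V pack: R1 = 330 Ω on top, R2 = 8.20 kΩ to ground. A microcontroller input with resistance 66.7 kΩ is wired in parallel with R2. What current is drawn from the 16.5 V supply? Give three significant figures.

R2‖R_L = 7302 Ω, so the source sees R1 + R2‖R_L = 7632 Ω.
I = 16.5 V / 7632 Ω = 2.16 mA.

I ≈ 2.16 mA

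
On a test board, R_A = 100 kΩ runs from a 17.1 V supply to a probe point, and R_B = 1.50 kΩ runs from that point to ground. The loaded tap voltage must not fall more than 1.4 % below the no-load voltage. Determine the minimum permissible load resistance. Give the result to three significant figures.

Output resistance R_th = R_A‖R_B = (100 × 1.50)/101.5 = 1.478 kΩ.
The fractional drop is R_th/(R_th + R_L); requiring this ≤ 0.0140 gives R_L ≥ R_th(1/0.0140 − 1) = 1.478 × 70.43 = 104 kΩ.

R_L(min) ≈ 104 kΩ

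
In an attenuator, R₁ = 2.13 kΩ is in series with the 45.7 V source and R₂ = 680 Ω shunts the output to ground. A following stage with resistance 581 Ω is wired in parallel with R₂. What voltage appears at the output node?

The load sits in parallel with R₂: R₂‖R_L = (680 × 581) / (680 + 581) = 313.3 Ω.
V_out = 45.7 × 313.3 / (2130 + 313.3) = 45.7 × 313.3/2443 = 5.86 V.
(Unloaded it would have been 11.1 V.)

V_out ≈ 5.86 V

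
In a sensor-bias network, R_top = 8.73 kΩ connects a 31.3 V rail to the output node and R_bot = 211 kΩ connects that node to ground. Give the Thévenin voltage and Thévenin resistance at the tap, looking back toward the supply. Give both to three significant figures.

V_th is the open-circuit tap voltage: 31.3 × 211/(8.73 + 211) = 30.1 V.
With the supply zeroed, R_top and R_bot appear in parallel from the tap: R_th = R_top‖R_bot = (8.73 × 211)/219.7 = 8.38 kΩ.

V_th = 30.1 V, R_th = 8.38 kΩ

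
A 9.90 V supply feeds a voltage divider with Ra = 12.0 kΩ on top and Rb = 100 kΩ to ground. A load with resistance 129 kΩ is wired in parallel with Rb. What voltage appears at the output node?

The load sits in parallel with Rb: Rb‖R_L = (100 × 129) / (100 + 129) = 56.33 kΩ.
V_out = 9.90 × 56.33 / (12.0 + 56.33) = 9.90 × 56.33/68.33 = 8.16 V.
(Unloaded it would have been 8.84 V.)

V_out ≈ 8.16 V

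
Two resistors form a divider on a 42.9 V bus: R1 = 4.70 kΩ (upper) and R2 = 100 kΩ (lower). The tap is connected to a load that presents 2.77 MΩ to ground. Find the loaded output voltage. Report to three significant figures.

The load sits in parallel with R2: R2‖R_L = (100 × 2770) / (100 + 2770) = 96.52 kΩ.
V_out = 42.9 × 96.52 / (4.70 + 96.52) = 42.9 × 96.52/101.2 = 40.9 V.
(Unloaded it would have been 41.0 V.)

V_out ≈ 40.9 V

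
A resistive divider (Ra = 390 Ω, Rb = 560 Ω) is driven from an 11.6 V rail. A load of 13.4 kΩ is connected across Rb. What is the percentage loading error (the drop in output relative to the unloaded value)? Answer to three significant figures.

1.69 %

The divider's output (Thévenin) resistance is Ra‖Rb = 229.9 Ω.
Fractional drop under load = R_th/(R_th + R_L) = 229.9 / (229.9 + 13400) = 0.01687.
So the output falls by 1.69 %.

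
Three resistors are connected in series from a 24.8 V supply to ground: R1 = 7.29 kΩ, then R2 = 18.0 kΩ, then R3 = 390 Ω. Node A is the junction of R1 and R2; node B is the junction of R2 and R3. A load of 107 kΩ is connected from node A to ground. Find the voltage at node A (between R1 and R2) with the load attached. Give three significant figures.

Below node A the series string R2+R3 = 18390 Ω sits in parallel with the 107000 Ω load: 15690 Ω.
V_A = 24.8 × 15690/(7290 + 15690) = 16.9 V.

V ≈ 16.9 V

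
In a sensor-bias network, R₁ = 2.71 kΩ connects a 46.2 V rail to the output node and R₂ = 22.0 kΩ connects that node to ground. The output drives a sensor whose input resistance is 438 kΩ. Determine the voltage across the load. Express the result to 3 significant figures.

V_out ≈ 40.9 V

The load sits in parallel with R₂: R₂‖R_L = (22.0 × 438) / (22.0 + 438) = 20.95 kΩ.
V_out = 46.2 × 20.95 / (2.71 + 20.95) = 46.2 × 20.95/23.66 = 40.9 V.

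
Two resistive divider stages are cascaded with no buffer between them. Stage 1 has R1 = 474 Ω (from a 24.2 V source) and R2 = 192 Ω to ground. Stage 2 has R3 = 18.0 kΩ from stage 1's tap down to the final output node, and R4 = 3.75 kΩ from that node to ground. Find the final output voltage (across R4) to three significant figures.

V_out ≈ 1.20 V

Stage 2 presents R3+R4 = 21750 Ω as a load on stage 1's tap.
Stage 1's lower leg becomes R2‖(R3+R4) = 190.3 Ω, so V_mid = 24.2 × 190.3/664.3 = 6.933 V.
Stage 2 is itself unloaded: V_out = V_mid × R4/(R3+R4) = 6.933 × 3750/21750 = 1.20 V.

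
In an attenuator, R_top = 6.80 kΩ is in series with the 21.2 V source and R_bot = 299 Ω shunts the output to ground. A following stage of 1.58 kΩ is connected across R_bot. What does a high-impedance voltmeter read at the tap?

The load sits in parallel with R_bot: R_bot‖R_L = (299 × 1580) / (299 + 1580) = 251.4 Ω.
V_out = 21.2 × 251.4 / (6800 + 251.4) = 21.2 × 251.4/7051 = 0.756 V.

V_out ≈ 0.756 V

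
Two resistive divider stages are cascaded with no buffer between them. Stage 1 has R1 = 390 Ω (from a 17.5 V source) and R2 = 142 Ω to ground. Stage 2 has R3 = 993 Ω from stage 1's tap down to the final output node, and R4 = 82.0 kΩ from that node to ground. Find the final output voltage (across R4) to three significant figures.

V_out ≈ 4.61 V

Stage 2 presents R3+R4 = 82990 Ω as a load on stage 1's tap.
Stage 1's lower leg becomes R2‖(R3+R4) = 141.8 Ω, so V_mid = 17.5 × 141.8/531.8 = 4.665 V.
Stage 2 is itself unloaded: V_out = V_mid × R4/(R3+R4) = 4.665 × 82000/82990 = 4.61 V.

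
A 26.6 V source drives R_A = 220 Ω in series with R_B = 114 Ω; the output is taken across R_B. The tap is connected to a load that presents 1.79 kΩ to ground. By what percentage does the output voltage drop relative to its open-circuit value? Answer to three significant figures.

The divider's output (Thévenin) resistance is R_A‖R_B = 75.09 Ω.
Fractional drop under load = R_th/(R_th + R_L) = 75.09 / (75.09 + 1790) = 0.04026.
So the output falls by 4.03 %.

4.03 %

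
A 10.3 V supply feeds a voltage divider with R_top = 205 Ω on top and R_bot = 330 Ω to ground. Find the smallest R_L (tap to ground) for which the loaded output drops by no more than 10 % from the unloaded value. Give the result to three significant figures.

Output resistance R_th = R_top‖R_bot = (205 × 330)/535.0 = 126.4 Ω.
The fractional drop is R_th/(R_th + R_L); requiring this ≤ 0.100 gives R_L ≥ R_th(1/0.100 − 1) = 126.4 × 9.000 = 1.14 kΩ.

R_L(min) ≈ 1.14 kΩ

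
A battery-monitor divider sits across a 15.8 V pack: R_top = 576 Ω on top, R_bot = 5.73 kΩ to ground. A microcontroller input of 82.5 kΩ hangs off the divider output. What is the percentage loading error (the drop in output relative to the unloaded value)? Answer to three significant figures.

0.630 %

The divider's output (Thévenin) resistance is R_top‖R_bot = 523.4 Ω.
Fractional drop under load = R_th/(R_th + R_L) = 523.4 / (523.4 + 82500) = 0.006304.
So the output falls by 0.630 %.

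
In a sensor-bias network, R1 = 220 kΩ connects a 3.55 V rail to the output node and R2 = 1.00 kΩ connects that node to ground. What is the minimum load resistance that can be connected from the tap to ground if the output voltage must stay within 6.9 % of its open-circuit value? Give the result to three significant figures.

R_L(min) ≈ 13.4 kΩ

Output resistance R_th = R1‖R2 = (220000 × 1000)/221000 = 995.5 Ω.
The fractional drop is R_th/(R_th + R_L); requiring this ≤ 0.0690 gives R_L ≥ R_th(1/0.0690 − 1) = 995.5 × 13.49 = 13.4 kΩ.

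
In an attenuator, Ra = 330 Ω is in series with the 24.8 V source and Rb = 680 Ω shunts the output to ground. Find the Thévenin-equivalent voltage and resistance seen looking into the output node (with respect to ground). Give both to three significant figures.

V_th = 16.7 V, R_th = 222 Ω

V_th is the open-circuit tap voltage: 24.8 × 680/(330 + 680) = 16.7 V.
With the supply zeroed, Ra and Rb appear in parallel from the tap: R_th = Ra‖Rb = (330 × 680)/1010 = 222 Ω.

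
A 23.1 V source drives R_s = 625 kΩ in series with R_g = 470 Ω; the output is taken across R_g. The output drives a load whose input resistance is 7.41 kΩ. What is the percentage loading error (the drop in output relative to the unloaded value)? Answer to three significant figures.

The divider's output (Thévenin) resistance is R_s‖R_g = 469.6 Ω.
Fractional drop under load = R_th/(R_th + R_L) = 469.6 / (469.6 + 7410) = 0.05960.
So the output falls by 5.96 %.

5.96 %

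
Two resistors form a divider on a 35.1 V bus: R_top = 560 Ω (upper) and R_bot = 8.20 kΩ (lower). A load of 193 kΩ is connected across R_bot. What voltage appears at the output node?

The load sits in parallel with R_bot: R_bot‖R_L = (8200 × 193000) / (8200 + 193000) = 7866 Ω.
V_out = 35.1 × 7866 / (560 + 7866) = 35.1 × 7866/8426 = 32.8 V.
(Unloaded it would have been 32.9 V.)

V_out ≈ 32.8 V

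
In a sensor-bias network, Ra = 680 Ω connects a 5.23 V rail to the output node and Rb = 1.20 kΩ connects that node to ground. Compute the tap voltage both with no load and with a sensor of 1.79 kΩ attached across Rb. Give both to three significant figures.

Unloaded: 3.34 V; loaded: 2.69 V

Open-circuit: V = 5.23 × 1200/(680 + 1200) = 3.34 V.
With the load, Rb becomes Rb‖R_L = 718.4 Ω, so V = 5.23 × 718.4/1398 = 2.69 V.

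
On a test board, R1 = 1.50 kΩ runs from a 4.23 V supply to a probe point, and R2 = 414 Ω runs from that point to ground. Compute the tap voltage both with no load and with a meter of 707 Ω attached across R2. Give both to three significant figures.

Open-circuit: V = 4.23 × 414/(1500 + 414) = 0.915 V.
With the load, R2 becomes R2‖R_L = 261.1 Ω, so V = 4.23 × 261.1/1761 = 0.627 V.

Unloaded: 0.915 V; loaded: 0.627 V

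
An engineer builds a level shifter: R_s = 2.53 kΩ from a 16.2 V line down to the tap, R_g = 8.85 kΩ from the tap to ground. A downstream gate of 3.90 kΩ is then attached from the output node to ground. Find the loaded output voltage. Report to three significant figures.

The load sits in parallel with R_g: R_g‖R_L = (8.85 × 3.90) / (8.85 + 3.90) = 2.707 kΩ.
V_out = 16.2 × 2.707 / (2.53 + 2.707) = 16.2 × 2.707/5.237 = 8.37 V.

V_out ≈ 8.37 V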